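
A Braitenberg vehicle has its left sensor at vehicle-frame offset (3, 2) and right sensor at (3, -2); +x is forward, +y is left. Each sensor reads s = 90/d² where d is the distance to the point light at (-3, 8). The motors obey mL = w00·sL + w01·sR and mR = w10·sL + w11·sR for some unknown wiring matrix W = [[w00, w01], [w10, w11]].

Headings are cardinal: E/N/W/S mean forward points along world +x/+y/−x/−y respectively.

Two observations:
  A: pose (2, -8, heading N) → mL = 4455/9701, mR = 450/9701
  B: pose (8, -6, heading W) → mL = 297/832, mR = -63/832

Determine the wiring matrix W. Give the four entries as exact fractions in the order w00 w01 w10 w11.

obs A: pose=(2,-8,N) → sL=45/89, sR=45/109, mL=4455/9701, mR=450/9701
obs B: pose=(8,-6,W) → sL=9/32, sR=45/104, mL=297/832, mR=-63/832
sensor matrix S = [[45/89, 45/109], [9/32, 45/104]]; det S = 414315/4035616
solve [mL_A; mL_B] = S·[w00; w01] and [mR_A; mR_B] = S·[w10; w11]:
  w00 = 1/2, w01 = 1/2, w10 = 1/2, w11 = -1/2

1/2 1/2 1/2 -1/2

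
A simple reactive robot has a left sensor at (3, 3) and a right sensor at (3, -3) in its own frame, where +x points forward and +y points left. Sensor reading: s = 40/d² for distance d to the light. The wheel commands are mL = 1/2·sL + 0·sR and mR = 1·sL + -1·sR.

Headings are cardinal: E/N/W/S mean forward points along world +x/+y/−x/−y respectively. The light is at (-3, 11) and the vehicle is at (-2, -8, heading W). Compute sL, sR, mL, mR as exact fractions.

5/61 2/13 5/122 -57/793

left sensor world pos  = (-5, -11); dL² = 488
right sensor world pos = (-5, -5); dR² = 260
sL = 40/488 = 5/61
sR = 40/260 = 2/13
mL = 1/2·sL + 0·sR = 5/122
mR = 1·sL + -1·sR = -57/793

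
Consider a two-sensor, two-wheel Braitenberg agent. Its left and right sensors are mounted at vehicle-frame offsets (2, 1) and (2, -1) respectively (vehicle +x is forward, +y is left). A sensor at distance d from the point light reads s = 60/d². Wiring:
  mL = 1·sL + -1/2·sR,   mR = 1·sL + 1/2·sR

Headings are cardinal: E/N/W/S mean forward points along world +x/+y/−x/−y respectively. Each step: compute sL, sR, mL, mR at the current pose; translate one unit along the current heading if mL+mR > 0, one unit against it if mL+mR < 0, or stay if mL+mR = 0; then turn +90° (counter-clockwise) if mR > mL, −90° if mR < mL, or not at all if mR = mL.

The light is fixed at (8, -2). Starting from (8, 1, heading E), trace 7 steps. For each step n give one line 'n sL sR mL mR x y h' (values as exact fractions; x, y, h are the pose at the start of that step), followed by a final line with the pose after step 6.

0 3 15/2 -3/4 27/4 8 1 E
1 12/5 60/29 198/145 498/145 9 1 N
2 6 30/13 63/13 93/13 9 2 W
3 12 12 6 18 8 2 S
4 3 15/2 -3/4 27/4 8 1 E
5 12/5 60/29 198/145 498/145 9 1 N
6 6 30/13 63/13 93/13 9 2 W
final 8 2 S

n=0: pose=(8,1,E); sL=3, sR=15/2; mL=-3/4, mR=27/4; mL+mR=6 → advance +1; mR−mL=15/2 → turn +1·90°
n=1: pose=(9,1,N); sL=12/5, sR=60/29; mL=198/145, mR=498/145; mL+mR=24/5 → advance +1; mR−mL=60/29 → turn +1·90°
n=2: pose=(9,2,W); sL=6, sR=30/13; mL=63/13, mR=93/13; mL+mR=12 → advance +1; mR−mL=30/13 → turn +1·90°
n=3: pose=(8,2,S); sL=12, sR=12; mL=6, mR=18; mL+mR=24 → advance +1; mR−mL=12 → turn +1·90°
n=4: pose=(8,1,E); sL=3, sR=15/2; mL=-3/4, mR=27/4; mL+mR=6 → advance +1; mR−mL=15/2 → turn +1·90°
n=5: pose=(9,1,N); sL=12/5, sR=60/29; mL=198/145, mR=498/145; mL+mR=24/5 → advance +1; mR−mL=60/29 → turn +1·90°
n=6: pose=(9,2,W); sL=6, sR=30/13; mL=63/13, mR=93/13; mL+mR=12 → advance +1; mR−mL=30/13 → turn +1·90°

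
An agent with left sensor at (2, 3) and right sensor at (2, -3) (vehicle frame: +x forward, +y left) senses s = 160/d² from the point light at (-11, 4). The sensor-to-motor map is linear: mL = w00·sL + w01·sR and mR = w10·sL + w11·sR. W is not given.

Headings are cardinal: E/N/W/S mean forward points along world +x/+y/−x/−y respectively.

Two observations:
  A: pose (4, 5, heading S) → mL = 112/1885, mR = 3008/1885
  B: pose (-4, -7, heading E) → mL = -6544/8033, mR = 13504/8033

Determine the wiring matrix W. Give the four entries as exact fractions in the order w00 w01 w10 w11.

obs A: pose=(4,5,S) → sL=32/65, sR=32/29, mL=112/1885, mR=3008/1885
obs B: pose=(-4,-7,E) → sL=32/29, sR=160/277, mL=-6544/8033, mR=13504/8033
sensor matrix S = [[32/65, 32/29], [32/29, 160/277]]; det S = -2826240/3028441
solve [mL_A; mL_B] = S·[w00; w01] and [mR_A; mR_B] = S·[w10; w11]:
  w00 = -1, w01 = 1/2, w10 = 1, w11 = 1

-1 1/2 1 1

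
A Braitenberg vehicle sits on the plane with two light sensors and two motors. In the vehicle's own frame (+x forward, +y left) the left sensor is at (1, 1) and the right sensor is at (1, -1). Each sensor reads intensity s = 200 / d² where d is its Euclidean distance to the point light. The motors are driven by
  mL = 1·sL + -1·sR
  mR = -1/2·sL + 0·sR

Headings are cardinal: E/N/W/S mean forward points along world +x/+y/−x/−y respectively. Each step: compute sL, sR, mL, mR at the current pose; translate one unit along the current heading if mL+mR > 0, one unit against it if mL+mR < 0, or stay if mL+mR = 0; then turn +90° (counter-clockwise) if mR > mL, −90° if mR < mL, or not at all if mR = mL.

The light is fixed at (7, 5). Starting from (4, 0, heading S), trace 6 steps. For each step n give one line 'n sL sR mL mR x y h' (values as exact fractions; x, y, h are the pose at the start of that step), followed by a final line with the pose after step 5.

0 5 50/13 15/13 -5/2 4 0 S
1 200/41 8 -128/41 -100/41 4 1 W
2 100/13 100/17 400/221 -50/13 5 1 S
3 8 200/13 -96/13 -4 5 2 W
4 25/2 10 5/2 -25/4 6 2 S
5 200/13 40 -320/13 -100/13 6 3 W
final 7 3 S

n=0: pose=(4,0,S); sL=5, sR=50/13; mL=15/13, mR=-5/2; mL+mR=-35/26 → advance -1; mR−mL=-95/26 → turn -1·90°
n=1: pose=(4,1,W); sL=200/41, sR=8; mL=-128/41, mR=-100/41; mL+mR=-228/41 → advance -1; mR−mL=28/41 → turn +1·90°
n=2: pose=(5,1,S); sL=100/13, sR=100/17; mL=400/221, mR=-50/13; mL+mR=-450/221 → advance -1; mR−mL=-1250/221 → turn -1·90°
n=3: pose=(5,2,W); sL=8, sR=200/13; mL=-96/13, mR=-4; mL+mR=-148/13 → advance -1; mR−mL=44/13 → turn +1·90°
n=4: pose=(6,2,S); sL=25/2, sR=10; mL=5/2, mR=-25/4; mL+mR=-15/4 → advance -1; mR−mL=-35/4 → turn -1·90°
n=5: pose=(6,3,W); sL=200/13, sR=40; mL=-320/13, mR=-100/13; mL+mR=-420/13 → advance -1; mR−mL=220/13 → turn +1·90°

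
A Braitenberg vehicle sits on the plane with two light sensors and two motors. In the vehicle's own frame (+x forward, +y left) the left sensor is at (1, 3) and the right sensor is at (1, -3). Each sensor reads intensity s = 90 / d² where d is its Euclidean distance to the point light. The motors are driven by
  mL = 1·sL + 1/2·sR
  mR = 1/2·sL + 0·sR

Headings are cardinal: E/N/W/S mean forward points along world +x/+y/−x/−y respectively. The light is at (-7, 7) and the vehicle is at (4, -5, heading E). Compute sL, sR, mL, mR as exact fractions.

2/5 10/41 107/205 1/5

left sensor world pos  = (5, -2); dL² = 225
right sensor world pos = (5, -8); dR² = 369
sL = 90/225 = 2/5
sR = 90/369 = 10/41
mL = 1·sL + 1/2·sR = 107/205
mR = 1/2·sL + 0·sR = 1/5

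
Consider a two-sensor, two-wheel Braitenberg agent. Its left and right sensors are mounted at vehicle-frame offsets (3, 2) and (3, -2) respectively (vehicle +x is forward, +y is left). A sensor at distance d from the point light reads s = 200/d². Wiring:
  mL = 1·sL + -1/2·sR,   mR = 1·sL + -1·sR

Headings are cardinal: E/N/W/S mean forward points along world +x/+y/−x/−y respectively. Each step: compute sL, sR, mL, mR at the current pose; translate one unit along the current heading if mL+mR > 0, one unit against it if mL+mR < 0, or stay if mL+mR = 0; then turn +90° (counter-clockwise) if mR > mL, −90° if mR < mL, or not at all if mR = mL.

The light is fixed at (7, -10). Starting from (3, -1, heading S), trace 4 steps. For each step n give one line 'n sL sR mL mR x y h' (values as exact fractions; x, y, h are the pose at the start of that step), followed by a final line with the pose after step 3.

0 5 25/9 65/18 20/9 3 -1 S
1 40/17 200/149 4260/2533 2560/2533 3 -2 W
2 20/17 20/13 90/221 -80/221 2 -2 N
3 8/5 200/53 -76/265 -576/265 2 -1 E
final 1 -1 S

n=0: pose=(3,-1,S); sL=5, sR=25/9; mL=65/18, mR=20/9; mL+mR=35/6 → advance +1; mR−mL=-25/18 → turn -1·90°
n=1: pose=(3,-2,W); sL=40/17, sR=200/149; mL=4260/2533, mR=2560/2533; mL+mR=6820/2533 → advance +1; mR−mL=-100/149 → turn -1·90°
n=2: pose=(2,-2,N); sL=20/17, sR=20/13; mL=90/221, mR=-80/221; mL+mR=10/221 → advance +1; mR−mL=-10/13 → turn -1·90°
n=3: pose=(2,-1,E); sL=8/5, sR=200/53; mL=-76/265, mR=-576/265; mL+mR=-652/265 → advance -1; mR−mL=-100/53 → turn -1·90°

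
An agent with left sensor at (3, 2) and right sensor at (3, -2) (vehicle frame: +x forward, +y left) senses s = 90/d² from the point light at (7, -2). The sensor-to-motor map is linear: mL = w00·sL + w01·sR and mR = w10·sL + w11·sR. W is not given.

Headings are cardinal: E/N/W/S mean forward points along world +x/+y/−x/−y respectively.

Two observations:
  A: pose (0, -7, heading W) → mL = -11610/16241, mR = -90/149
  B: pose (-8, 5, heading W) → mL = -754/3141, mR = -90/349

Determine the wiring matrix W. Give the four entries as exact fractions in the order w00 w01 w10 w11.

obs A: pose=(0,-7,W) → sL=90/149, sR=90/109, mL=-11610/16241, mR=-90/149
obs B: pose=(-8,5,W) → sL=90/349, sR=2/9, mL=-754/3141, mR=-90/349
sensor matrix S = [[90/149, 90/109], [90/349, 2/9]]; det S = -446080/5668109
solve [mL_A; mL_B] = S·[w00; w01] and [mR_A; mR_B] = S·[w10; w11]:
  w00 = -1/2, w01 = -1/2, w10 = -1, w11 = 0

-1/2 -1/2 -1 0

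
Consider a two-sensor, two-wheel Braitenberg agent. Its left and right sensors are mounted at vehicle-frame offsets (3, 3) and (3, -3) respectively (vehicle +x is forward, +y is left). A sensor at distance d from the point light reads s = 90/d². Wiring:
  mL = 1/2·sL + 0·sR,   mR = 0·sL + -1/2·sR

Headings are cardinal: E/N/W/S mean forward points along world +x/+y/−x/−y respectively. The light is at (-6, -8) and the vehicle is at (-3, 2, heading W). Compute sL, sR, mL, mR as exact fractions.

90/49 90/169 45/49 -45/169

left sensor world pos  = (-6, -1); dL² = 49
right sensor world pos = (-6, 5); dR² = 169
sL = 90/49 = 90/49
sR = 90/169 = 90/169
mL = 1/2·sL + 0·sR = 45/49
mR = 0·sL + -1/2·sR = -45/169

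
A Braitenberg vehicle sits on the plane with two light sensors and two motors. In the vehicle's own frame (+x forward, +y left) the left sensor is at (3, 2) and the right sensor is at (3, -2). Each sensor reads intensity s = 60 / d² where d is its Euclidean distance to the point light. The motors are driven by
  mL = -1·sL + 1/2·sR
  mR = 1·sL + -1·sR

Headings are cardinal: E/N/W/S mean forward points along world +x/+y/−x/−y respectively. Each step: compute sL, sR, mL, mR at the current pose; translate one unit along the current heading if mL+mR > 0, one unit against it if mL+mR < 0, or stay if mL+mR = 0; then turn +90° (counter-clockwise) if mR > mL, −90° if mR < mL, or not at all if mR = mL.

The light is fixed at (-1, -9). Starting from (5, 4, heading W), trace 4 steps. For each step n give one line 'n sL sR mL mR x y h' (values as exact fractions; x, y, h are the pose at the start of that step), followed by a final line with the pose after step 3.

0 6/13 10/39 -1/3 8/39 5 4 W
1 60/181 12/25 -414/4525 -672/4525 6 4 S
2 3/8 15/68 -9/34 21/136 6 5 W
3 60/221 60/157 -2790/34697 -3840/34697 7 5 S
final 7 6 W

n=0: pose=(5,4,W); sL=6/13, sR=10/39; mL=-1/3, mR=8/39; mL+mR=-5/39 → advance -1; mR−mL=7/13 → turn +1·90°
n=1: pose=(6,4,S); sL=60/181, sR=12/25; mL=-414/4525, mR=-672/4525; mL+mR=-6/25 → advance -1; mR−mL=-258/4525 → turn -1·90°
n=2: pose=(6,5,W); sL=3/8, sR=15/68; mL=-9/34, mR=21/136; mL+mR=-15/136 → advance -1; mR−mL=57/136 → turn +1·90°
n=3: pose=(7,5,S); sL=60/221, sR=60/157; mL=-2790/34697, mR=-3840/34697; mL+mR=-30/157 → advance -1; mR−mL=-1050/34697 → turn -1·90°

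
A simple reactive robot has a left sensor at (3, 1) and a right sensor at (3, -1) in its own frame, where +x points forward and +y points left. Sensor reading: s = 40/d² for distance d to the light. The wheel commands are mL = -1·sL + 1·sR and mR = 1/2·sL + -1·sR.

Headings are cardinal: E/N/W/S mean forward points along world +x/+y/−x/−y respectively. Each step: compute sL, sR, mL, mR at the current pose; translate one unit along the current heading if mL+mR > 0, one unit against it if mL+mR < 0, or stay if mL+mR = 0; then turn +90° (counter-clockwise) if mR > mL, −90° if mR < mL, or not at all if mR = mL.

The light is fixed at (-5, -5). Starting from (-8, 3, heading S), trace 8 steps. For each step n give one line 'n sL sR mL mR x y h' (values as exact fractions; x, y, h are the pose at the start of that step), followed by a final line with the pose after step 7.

n=0: pose=(-8,3,S); sL=40/29, sR=40/41; mL=-480/1189, mR=-340/1189; mL+mR=-20/29 → advance -1; mR−mL=140/1189 → turn +1·90°
n=1: pose=(-8,4,E); sL=2/5, sR=5/8; mL=9/40, mR=-17/40; mL+mR=-1/5 → advance -1; mR−mL=-13/20 → turn -1·90°
n=2: pose=(-9,4,S); sL=8/9, sR=40/61; mL=-128/549, mR=-116/549; mL+mR=-4/9 → advance -1; mR−mL=4/183 → turn +1·90°
n=3: pose=(-9,5,E); sL=20/61, sR=20/41; mL=400/2501, mR=-810/2501; mL+mR=-10/61 → advance -1; mR−mL=-1210/2501 → turn -1·90°
n=4: pose=(-10,5,S); sL=8/13, sR=8/17; mL=-32/221, mR=-36/221; mL+mR=-4/13 → advance -1; mR−mL=-4/221 → turn -1·90°
n=5: pose=(-10,6,W); sL=10/41, sR=5/26; mL=-55/1066, mR=-75/1066; mL+mR=-5/41 → advance -1; mR−mL=-10/533 → turn -1·90°
n=6: pose=(-9,6,N); sL=40/221, sR=8/41; mL=128/9061, mR=-948/9061; mL+mR=-20/221 → advance -1; mR−mL=-1076/9061 → turn -1·90°
n=7: pose=(-9,5,E); sL=20/61, sR=20/41; mL=400/2501, mR=-810/2501; mL+mR=-10/61 → advance -1; mR−mL=-1210/2501 → turn -1·90°

0 40/29 40/41 -480/1189 -340/1189 -8 3 S
1 2/5 5/8 9/40 -17/40 -8 4 E
2 8/9 40/61 -128/549 -116/549 -9 4 S
3 20/61 20/41 400/2501 -810/2501 -9 5 E
4 8/13 8/17 -32/221 -36/221 -10 5 S
5 10/41 5/26 -55/1066 -75/1066 -10 6 W
6 40/221 8/41 128/9061 -948/9061 -9 6 N
7 20/61 20/41 400/2501 -810/2501 -9 5 E
final -10 5 S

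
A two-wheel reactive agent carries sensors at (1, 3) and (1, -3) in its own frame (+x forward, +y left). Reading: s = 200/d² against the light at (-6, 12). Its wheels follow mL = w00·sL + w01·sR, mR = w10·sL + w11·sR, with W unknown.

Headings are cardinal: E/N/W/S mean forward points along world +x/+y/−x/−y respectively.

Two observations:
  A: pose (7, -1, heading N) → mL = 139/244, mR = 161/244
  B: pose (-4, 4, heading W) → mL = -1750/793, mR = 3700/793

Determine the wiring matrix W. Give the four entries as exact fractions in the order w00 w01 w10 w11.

1 -1/2 1/2 1/2

obs A: pose=(7,-1,N) → sL=50/61, sR=1/2, mL=139/244, mR=161/244
obs B: pose=(-4,4,W) → sL=100/61, sR=100/13, mL=-1750/793, mR=3700/793
sensor matrix S = [[50/61, 1/2], [100/61, 100/13]]; det S = 4350/793
solve [mL_A; mL_B] = S·[w00; w01] and [mR_A; mR_B] = S·[w10; w11]:
  w00 = 1, w01 = -1/2, w10 = 1/2, w11 = 1/2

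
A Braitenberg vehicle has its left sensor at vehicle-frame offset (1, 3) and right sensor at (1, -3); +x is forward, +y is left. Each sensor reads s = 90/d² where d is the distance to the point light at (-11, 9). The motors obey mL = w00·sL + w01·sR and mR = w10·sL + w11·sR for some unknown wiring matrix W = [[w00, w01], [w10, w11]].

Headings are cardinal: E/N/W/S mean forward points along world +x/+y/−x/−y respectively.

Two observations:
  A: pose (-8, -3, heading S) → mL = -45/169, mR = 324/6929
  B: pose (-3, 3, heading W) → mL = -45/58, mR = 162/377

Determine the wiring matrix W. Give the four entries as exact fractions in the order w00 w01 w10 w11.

obs A: pose=(-8,-3,S) → sL=18/41, sR=90/169, mL=-45/169, mR=324/6929
obs B: pose=(-3,3,W) → sL=9/13, sR=45/29, mL=-45/58, mR=162/377
sensor matrix S = [[18/41, 90/169], [9/13, 45/29]]; det S = 816480/2612233
solve [mL_A; mL_B] = S·[w00; w01] and [mR_A; mR_B] = S·[w10; w11]:
  w00 = 0, w01 = -1/2, w10 = -1/2, w11 = 1/2

0 -1/2 -1/2 1/2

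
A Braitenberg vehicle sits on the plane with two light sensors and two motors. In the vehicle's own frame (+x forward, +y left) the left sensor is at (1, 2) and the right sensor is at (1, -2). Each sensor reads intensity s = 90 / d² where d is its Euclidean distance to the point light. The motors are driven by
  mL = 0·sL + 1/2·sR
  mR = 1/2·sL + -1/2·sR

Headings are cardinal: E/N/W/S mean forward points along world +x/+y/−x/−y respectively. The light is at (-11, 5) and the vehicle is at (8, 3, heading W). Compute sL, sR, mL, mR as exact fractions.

9/34 5/18 5/36 -1/153

left sensor world pos  = (7, 1); dL² = 340
right sensor world pos = (7, 5); dR² = 324
sL = 90/340 = 9/34
sR = 90/324 = 5/18
mL = 0·sL + 1/2·sR = 5/36
mR = 1/2·sL + -1/2·sR = -1/153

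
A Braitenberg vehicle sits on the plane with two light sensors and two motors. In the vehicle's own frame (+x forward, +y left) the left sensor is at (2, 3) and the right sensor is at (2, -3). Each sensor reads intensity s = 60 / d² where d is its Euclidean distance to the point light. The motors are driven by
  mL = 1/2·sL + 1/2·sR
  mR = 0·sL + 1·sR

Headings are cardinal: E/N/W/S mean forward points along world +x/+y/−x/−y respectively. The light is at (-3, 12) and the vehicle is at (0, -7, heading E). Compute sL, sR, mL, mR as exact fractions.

left sensor world pos  = (2, -4); dL² = 281
right sensor world pos = (2, -10); dR² = 509
sL = 60/281 = 60/281
sR = 60/509 = 60/509
mL = 1/2·sL + 1/2·sR = 23700/143029
mR = 0·sL + 1·sR = 60/509

60/281 60/509 23700/143029 60/509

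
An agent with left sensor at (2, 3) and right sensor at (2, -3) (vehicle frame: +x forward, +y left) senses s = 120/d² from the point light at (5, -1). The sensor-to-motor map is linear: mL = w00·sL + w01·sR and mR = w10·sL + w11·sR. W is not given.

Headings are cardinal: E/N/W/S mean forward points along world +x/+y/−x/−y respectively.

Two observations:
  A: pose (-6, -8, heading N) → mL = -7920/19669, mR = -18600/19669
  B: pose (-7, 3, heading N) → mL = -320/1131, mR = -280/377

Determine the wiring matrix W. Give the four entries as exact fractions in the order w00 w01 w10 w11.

obs A: pose=(-6,-8,N) → sL=120/221, sR=120/89, mL=-7920/19669, mR=-18600/19669
obs B: pose=(-7,3,N) → sL=40/87, sR=40/39, mL=-320/1131, mR=-280/377
sensor matrix S = [[120/221, 120/89], [40/87, 40/39]]; det S = -467200/7415213
solve [mL_A; mL_B] = S·[w00; w01] and [mR_A; mR_B] = S·[w10; w11]:
  w00 = 1/2, w01 = -1/2, w10 = -1/2, w11 = -1/2

1/2 -1/2 -1/2 -1/2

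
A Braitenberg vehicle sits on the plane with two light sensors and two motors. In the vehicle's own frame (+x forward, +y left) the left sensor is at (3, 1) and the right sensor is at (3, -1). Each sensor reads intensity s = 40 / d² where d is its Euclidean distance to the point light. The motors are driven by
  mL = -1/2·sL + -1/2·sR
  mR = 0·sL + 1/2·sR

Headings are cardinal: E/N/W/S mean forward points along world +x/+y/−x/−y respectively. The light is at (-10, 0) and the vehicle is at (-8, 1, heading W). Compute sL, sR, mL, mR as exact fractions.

40 8 -24 4

left sensor world pos  = (-11, 0); dL² = 1
right sensor world pos = (-11, 2); dR² = 5
sL = 40/1 = 40
sR = 40/5 = 8
mL = -1/2·sL + -1/2·sR = -24
mR = 0·sL + 1/2·sR = 4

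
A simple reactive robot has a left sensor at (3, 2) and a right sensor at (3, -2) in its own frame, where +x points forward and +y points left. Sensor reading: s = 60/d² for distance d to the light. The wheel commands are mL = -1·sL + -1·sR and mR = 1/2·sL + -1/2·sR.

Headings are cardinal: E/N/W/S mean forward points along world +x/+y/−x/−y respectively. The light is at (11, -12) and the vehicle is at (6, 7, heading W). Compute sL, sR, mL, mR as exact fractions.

60/353 12/101 -10296/35653 912/35653

left sensor world pos  = (3, 5); dL² = 353
right sensor world pos = (3, 9); dR² = 505
sL = 60/353 = 60/353
sR = 60/505 = 12/101
mL = -1·sL + -1·sR = -10296/35653
mR = 1/2·sL + -1/2·sR = 912/35653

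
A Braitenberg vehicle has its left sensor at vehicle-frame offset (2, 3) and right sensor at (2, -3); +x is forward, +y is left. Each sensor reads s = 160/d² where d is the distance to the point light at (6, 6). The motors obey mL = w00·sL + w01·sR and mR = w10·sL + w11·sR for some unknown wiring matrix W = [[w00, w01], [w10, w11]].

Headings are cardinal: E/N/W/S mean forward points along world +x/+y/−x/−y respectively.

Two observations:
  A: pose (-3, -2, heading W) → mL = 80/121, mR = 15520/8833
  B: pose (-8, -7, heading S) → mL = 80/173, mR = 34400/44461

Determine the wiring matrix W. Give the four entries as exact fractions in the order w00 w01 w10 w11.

1 0 1 1

obs A: pose=(-3,-2,W) → sL=80/121, sR=80/73, mL=80/121, mR=15520/8833
obs B: pose=(-8,-7,S) → sL=80/173, sR=80/257, mL=80/173, mR=34400/44461
sensor matrix S = [[80/121, 80/73], [80/173, 80/257]]; det S = -118195200/392724013
solve [mL_A; mL_B] = S·[w00; w01] and [mR_A; mR_B] = S·[w10; w11]:
  w00 = 1, w01 = 0, w10 = 1, w11 = 1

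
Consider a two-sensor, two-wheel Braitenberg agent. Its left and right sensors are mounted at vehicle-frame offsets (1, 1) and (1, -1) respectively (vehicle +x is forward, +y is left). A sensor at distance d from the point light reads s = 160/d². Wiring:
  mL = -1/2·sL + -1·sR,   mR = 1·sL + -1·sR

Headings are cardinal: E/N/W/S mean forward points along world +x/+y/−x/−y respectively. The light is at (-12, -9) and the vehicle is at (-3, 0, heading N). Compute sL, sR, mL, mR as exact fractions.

40/41 4/5 -264/205 36/205

left sensor world pos  = (-4, 1); dL² = 164
right sensor world pos = (-2, 1); dR² = 200
sL = 160/164 = 40/41
sR = 160/200 = 4/5
mL = -1/2·sL + -1·sR = -264/205
mR = 1·sL + -1·sR = 36/205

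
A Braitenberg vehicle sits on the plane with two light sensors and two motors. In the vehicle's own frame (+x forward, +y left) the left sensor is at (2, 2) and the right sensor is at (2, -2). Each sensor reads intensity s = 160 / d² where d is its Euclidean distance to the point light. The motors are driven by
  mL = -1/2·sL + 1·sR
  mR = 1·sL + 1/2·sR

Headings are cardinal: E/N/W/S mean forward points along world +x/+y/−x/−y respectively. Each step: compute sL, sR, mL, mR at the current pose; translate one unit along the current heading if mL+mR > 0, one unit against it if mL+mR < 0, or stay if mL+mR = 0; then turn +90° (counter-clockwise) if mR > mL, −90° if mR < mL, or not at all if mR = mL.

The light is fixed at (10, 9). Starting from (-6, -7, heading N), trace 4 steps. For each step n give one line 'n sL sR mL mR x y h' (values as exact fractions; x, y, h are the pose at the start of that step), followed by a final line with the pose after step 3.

n=0: pose=(-6,-7,N); sL=4/13, sR=20/49; mL=162/637, mR=326/637; mL+mR=488/637 → advance +1; mR−mL=164/637 → turn +1·90°
n=1: pose=(-6,-6,W); sL=160/613, sR=160/493; mL=58640/302209, mR=127920/302209; mL+mR=186560/302209 → advance +1; mR−mL=69280/302209 → turn +1·90°
n=2: pose=(-7,-6,S); sL=80/257, sR=16/65; mL=1512/16705, mR=7256/16705; mL+mR=8768/16705 → advance +1; mR−mL=5744/16705 → turn +1·90°
n=3: pose=(-7,-7,E); sL=160/421, sR=160/549; mL=23440/231129, mR=121520/231129; mL+mR=48320/77043 → advance +1; mR−mL=98080/231129 → turn +1·90°

0 4/13 20/49 162/637 326/637 -6 -7 N
1 160/613 160/493 58640/302209 127920/302209 -6 -6 W
2 80/257 16/65 1512/16705 7256/16705 -7 -6 S
3 160/421 160/549 23440/231129 121520/231129 -7 -7 E
final -6 -7 N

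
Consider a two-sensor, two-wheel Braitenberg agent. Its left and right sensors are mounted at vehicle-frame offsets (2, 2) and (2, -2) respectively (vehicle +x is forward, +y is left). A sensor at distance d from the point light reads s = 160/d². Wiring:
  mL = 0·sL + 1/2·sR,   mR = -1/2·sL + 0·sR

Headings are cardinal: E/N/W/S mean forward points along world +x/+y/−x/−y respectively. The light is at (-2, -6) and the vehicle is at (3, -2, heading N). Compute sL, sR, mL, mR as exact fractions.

32/9 32/17 16/17 -16/9

left sensor world pos  = (1, 0); dL² = 45
right sensor world pos = (5, 0); dR² = 85
sL = 160/45 = 32/9
sR = 160/85 = 32/17
mL = 0·sL + 1/2·sR = 16/17
mR = -1/2·sL + 0·sR = -16/9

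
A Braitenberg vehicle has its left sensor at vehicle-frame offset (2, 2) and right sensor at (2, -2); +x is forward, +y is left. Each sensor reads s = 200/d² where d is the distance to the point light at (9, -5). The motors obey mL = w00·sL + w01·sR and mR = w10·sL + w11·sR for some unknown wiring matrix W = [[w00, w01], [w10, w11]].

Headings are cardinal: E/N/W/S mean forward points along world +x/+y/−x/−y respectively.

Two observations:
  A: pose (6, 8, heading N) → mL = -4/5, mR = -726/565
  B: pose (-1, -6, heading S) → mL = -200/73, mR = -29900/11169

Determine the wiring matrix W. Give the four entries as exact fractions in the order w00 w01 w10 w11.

obs A: pose=(6,8,N) → sL=4/5, sR=100/113, mL=-4/5, mR=-726/565
obs B: pose=(-1,-6,S) → sL=200/73, sR=200/153, mL=-200/73, mR=-29900/11169
sensor matrix S = [[4/5, 100/113], [200/73, 200/153]]; det S = -1740160/1262097
solve [mL_A; mL_B] = S·[w00; w01] and [mR_A; mR_B] = S·[w10; w11]:
  w00 = -1, w01 = 0, w10 = -1/2, w11 = -1

-1 0 -1/2 -1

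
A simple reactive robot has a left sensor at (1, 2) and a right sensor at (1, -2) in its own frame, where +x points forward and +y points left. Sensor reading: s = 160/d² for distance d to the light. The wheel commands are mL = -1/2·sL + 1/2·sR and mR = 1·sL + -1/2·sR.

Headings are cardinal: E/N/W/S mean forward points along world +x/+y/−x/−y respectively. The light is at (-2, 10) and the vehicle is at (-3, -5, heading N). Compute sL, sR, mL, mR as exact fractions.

32/41 160/197 128/8077 3024/8077

left sensor world pos  = (-5, -4); dL² = 205
right sensor world pos = (-1, -4); dR² = 197
sL = 160/205 = 32/41
sR = 160/197 = 160/197
mL = -1/2·sL + 1/2·sR = 128/8077
mR = 1·sL + -1/2·sR = 3024/8077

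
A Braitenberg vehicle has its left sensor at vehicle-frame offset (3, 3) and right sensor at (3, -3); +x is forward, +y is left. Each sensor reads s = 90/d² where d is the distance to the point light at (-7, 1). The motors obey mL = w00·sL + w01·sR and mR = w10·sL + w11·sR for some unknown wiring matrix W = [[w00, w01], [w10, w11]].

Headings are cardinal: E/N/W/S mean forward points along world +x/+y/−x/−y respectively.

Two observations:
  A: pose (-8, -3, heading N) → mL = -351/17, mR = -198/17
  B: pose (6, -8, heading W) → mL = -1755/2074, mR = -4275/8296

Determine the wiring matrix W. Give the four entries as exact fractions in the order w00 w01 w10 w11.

obs A: pose=(-8,-3,N) → sL=90/17, sR=18, mL=-351/17, mR=-198/17
obs B: pose=(6,-8,W) → sL=45/122, sR=45/68, mL=-1755/2074, mR=-4275/8296
sensor matrix S = [[90/17, 18], [45/122, 45/68]]; det S = -110565/35258
solve [mL_A; mL_B] = S·[w00; w01] and [mR_A; mR_B] = S·[w10; w11]:
  w00 = -1/2, w01 = -1, w10 = -1/2, w11 = -1/2

-1/2 -1 -1/2 -1/2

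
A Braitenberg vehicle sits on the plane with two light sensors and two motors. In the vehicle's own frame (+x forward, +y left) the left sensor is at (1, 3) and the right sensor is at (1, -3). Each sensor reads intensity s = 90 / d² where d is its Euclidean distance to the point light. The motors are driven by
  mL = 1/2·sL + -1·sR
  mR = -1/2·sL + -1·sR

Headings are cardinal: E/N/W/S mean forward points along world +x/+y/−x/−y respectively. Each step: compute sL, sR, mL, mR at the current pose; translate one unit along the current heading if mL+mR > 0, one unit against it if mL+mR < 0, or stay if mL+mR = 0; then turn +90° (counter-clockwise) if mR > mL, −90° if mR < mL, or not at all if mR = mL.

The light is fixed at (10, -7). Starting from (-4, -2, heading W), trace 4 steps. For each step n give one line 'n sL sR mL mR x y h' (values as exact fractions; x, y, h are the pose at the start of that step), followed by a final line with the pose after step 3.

n=0: pose=(-4,-2,W); sL=90/229, sR=90/289; mL=-7605/66181, mR=-33615/66181; mL+mR=-180/289 → advance -1; mR−mL=-90/229 → turn -1·90°
n=1: pose=(-3,-2,N); sL=45/146, sR=45/68; mL=-630/1241, mR=-2025/2482; mL+mR=-45/34 → advance -1; mR−mL=-45/146 → turn -1·90°
n=2: pose=(-3,-3,E); sL=90/193, sR=18/29; mL=-2169/5597, mR=-4779/5597; mL+mR=-36/29 → advance -1; mR−mL=-90/193 → turn -1·90°
n=3: pose=(-4,-3,S); sL=9/13, sR=45/149; mL=171/3874, mR=-2511/3874; mL+mR=-90/149 → advance -1; mR−mL=-9/13 → turn -1·90°

0 90/229 90/289 -7605/66181 -33615/66181 -4 -2 W
1 45/146 45/68 -630/1241 -2025/2482 -3 -2 N
2 90/193 18/29 -2169/5597 -4779/5597 -3 -3 E
3 9/13 45/149 171/3874 -2511/3874 -4 -3 S
final -4 -2 W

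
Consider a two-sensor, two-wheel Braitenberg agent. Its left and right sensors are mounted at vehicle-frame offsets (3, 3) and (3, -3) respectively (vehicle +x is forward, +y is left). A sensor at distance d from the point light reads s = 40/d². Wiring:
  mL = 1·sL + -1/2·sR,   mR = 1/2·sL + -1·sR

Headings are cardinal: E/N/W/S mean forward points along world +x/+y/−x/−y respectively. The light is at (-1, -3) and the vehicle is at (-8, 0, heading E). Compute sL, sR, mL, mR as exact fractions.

left sensor world pos  = (-5, 3); dL² = 52
right sensor world pos = (-5, -3); dR² = 16
sL = 40/52 = 10/13
sR = 40/16 = 5/2
mL = 1·sL + -1/2·sR = -25/52
mR = 1/2·sL + -1·sR = -55/26

10/13 5/2 -25/52 -55/26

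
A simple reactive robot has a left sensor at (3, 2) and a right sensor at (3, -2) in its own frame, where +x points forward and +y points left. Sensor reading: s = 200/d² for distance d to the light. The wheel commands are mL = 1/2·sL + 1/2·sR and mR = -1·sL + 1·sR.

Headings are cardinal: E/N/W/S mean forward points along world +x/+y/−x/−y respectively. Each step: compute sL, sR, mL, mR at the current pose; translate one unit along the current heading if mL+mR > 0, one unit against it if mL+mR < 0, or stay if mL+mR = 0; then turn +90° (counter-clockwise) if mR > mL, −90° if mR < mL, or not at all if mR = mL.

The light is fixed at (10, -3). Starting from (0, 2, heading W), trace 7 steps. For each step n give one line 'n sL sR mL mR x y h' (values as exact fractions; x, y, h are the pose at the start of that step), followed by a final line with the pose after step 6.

0 100/89 100/109 9900/9701 -2000/9701 0 2 W
1 200/233 40/29 7560/6757 3520/6757 -1 2 N
2 25/16 5/2 65/32 15/16 -1 3 E
3 200/73 200/153 22600/11169 -16000/11169 0 3 S
4 100/89 100/109 9900/9701 -2000/9701 0 2 W
5 200/233 40/29 7560/6757 3520/6757 -1 2 N
6 25/16 5/2 65/32 15/16 -1 3 E
final 0 3 S

n=0: pose=(0,2,W); sL=100/89, sR=100/109; mL=9900/9701, mR=-2000/9701; mL+mR=7900/9701 → advance +1; mR−mL=-11900/9701 → turn -1·90°
n=1: pose=(-1,2,N); sL=200/233, sR=40/29; mL=7560/6757, mR=3520/6757; mL+mR=11080/6757 → advance +1; mR−mL=-4040/6757 → turn -1·90°
n=2: pose=(-1,3,E); sL=25/16, sR=5/2; mL=65/32, mR=15/16; mL+mR=95/32 → advance +1; mR−mL=-35/32 → turn -1·90°
n=3: pose=(0,3,S); sL=200/73, sR=200/153; mL=22600/11169, mR=-16000/11169; mL+mR=2200/3723 → advance +1; mR−mL=-38600/11169 → turn -1·90°
n=4: pose=(0,2,W); sL=100/89, sR=100/109; mL=9900/9701, mR=-2000/9701; mL+mR=7900/9701 → advance +1; mR−mL=-11900/9701 → turn -1·90°
n=5: pose=(-1,2,N); sL=200/233, sR=40/29; mL=7560/6757, mR=3520/6757; mL+mR=11080/6757 → advance +1; mR−mL=-4040/6757 → turn -1·90°
n=6: pose=(-1,3,E); sL=25/16, sR=5/2; mL=65/32, mR=15/16; mL+mR=95/32 → advance +1; mR−mL=-35/32 → turn -1·90°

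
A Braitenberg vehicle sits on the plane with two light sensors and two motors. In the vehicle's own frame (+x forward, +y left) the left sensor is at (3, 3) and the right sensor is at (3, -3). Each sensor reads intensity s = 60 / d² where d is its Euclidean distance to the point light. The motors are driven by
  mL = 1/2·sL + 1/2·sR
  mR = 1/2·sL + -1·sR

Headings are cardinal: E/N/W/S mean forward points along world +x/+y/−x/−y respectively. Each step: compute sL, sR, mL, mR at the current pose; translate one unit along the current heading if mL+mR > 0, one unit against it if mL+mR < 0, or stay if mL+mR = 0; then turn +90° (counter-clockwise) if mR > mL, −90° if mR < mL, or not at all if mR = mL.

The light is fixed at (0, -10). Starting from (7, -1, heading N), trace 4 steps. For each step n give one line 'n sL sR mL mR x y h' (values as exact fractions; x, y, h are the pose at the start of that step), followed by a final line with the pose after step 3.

0 3/8 15/61 303/976 -57/976 7 -1 N
1 60/269 60/149 12540/40081 -11670/40081 7 0 E
2 6/17 30/37 366/629 -399/629 8 0 S
3 60/89 60/221 9300/19669 1290/19669 8 1 W
final 7 1 N

n=0: pose=(7,-1,N); sL=3/8, sR=15/61; mL=303/976, mR=-57/976; mL+mR=123/488 → advance +1; mR−mL=-45/122 → turn -1·90°
n=1: pose=(7,0,E); sL=60/269, sR=60/149; mL=12540/40081, mR=-11670/40081; mL+mR=870/40081 → advance +1; mR−mL=-90/149 → turn -1·90°
n=2: pose=(8,0,S); sL=6/17, sR=30/37; mL=366/629, mR=-399/629; mL+mR=-33/629 → advance -1; mR−mL=-45/37 → turn -1·90°
n=3: pose=(8,1,W); sL=60/89, sR=60/221; mL=9300/19669, mR=1290/19669; mL+mR=10590/19669 → advance +1; mR−mL=-90/221 → turn -1·90°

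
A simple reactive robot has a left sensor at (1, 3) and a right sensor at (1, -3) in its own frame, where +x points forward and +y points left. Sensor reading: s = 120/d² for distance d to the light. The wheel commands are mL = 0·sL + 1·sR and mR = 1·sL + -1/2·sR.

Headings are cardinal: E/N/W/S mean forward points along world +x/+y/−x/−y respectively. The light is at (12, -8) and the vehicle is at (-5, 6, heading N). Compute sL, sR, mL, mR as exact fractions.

left sensor world pos  = (-8, 7); dL² = 625
right sensor world pos = (-2, 7); dR² = 421
sL = 120/625 = 24/125
sR = 120/421 = 120/421
mL = 0·sL + 1·sR = 120/421
mR = 1·sL + -1/2·sR = 2604/52625

24/125 120/421 120/421 2604/52625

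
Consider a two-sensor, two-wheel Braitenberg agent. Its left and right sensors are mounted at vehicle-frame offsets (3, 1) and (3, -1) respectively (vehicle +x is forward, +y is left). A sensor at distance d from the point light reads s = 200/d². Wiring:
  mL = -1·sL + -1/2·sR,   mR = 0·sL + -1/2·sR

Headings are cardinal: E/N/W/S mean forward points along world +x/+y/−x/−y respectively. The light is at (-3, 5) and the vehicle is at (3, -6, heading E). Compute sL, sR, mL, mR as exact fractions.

200/181 8/9 -2524/1629 -4/9

left sensor world pos  = (6, -5); dL² = 181
right sensor world pos = (6, -7); dR² = 225
sL = 200/181 = 200/181
sR = 200/225 = 8/9
mL = -1·sL + -1/2·sR = -2524/1629
mR = 0·sL + -1/2·sR = -4/9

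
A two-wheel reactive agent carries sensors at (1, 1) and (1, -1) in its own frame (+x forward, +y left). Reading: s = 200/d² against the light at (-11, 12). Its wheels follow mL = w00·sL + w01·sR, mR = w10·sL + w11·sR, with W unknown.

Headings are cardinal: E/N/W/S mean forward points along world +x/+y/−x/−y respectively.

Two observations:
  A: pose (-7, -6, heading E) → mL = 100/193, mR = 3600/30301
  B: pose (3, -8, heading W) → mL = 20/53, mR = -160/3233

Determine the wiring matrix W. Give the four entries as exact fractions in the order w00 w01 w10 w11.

obs A: pose=(-7,-6,E) → sL=100/157, sR=100/193, mL=100/193, mR=3600/30301
obs B: pose=(3,-8,W) → sL=20/61, sR=20/53, mL=20/53, mR=-160/3233
sensor matrix S = [[100/157, 100/193], [20/61, 20/53]]; det S = 6904000/97963133
solve [mL_A; mL_B] = S·[w00; w01] and [mR_A; mR_B] = S·[w10; w11]:
  w00 = 0, w01 = 1, w10 = 1, w11 = -1

0 1 1 -1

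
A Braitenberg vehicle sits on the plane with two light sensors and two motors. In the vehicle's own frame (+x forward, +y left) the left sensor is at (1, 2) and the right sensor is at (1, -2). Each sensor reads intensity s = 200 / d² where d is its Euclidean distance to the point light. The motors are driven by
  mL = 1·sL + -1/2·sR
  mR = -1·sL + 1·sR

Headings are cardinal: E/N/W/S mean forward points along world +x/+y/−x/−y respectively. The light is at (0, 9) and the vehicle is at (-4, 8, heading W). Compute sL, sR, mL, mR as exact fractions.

100/17 100/13 450/221 400/221

left sensor world pos  = (-5, 6); dL² = 34
right sensor world pos = (-5, 10); dR² = 26
sL = 200/34 = 100/17
sR = 200/26 = 100/13
mL = 1·sL + -1/2·sR = 450/221
mR = -1·sL + 1·sR = 400/221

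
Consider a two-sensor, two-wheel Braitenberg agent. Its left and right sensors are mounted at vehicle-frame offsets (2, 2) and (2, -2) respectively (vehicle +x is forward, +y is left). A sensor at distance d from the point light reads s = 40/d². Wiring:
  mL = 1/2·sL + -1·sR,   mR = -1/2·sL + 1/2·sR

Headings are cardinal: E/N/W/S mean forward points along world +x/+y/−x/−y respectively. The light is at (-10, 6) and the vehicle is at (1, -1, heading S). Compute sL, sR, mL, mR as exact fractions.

4/25 20/81 -338/2025 88/2025

left sensor world pos  = (3, -3); dL² = 250
right sensor world pos = (-1, -3); dR² = 162
sL = 40/250 = 4/25
sR = 40/162 = 20/81
mL = 1/2·sL + -1·sR = -338/2025
mR = -1/2·sL + 1/2·sR = 88/2025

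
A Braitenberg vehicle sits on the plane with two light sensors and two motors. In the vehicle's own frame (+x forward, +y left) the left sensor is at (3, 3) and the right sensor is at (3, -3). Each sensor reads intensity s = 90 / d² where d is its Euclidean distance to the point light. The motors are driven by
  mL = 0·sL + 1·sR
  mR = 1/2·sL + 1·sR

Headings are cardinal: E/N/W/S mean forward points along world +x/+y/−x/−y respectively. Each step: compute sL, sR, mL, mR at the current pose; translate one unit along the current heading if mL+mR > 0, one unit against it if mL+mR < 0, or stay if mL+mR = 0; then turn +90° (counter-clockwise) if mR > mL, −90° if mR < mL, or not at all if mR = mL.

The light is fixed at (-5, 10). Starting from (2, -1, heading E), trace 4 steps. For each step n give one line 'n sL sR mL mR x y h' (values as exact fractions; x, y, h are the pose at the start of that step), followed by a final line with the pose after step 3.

n=0: pose=(2,-1,E); sL=45/82, sR=45/148; mL=45/148, mR=1755/3034; mL+mR=5355/6068 → advance +1; mR−mL=45/164 → turn +1·90°
n=1: pose=(3,-1,N); sL=90/89, sR=18/37; mL=18/37, mR=3267/3293; mL+mR=4869/3293 → advance +1; mR−mL=45/89 → turn +1·90°
n=2: pose=(3,0,W); sL=45/97, sR=45/37; mL=45/37, mR=10395/7178; mL+mR=19125/7178 → advance +1; mR−mL=45/194 → turn +1·90°
n=3: pose=(2,0,S); sL=90/269, sR=18/37; mL=18/37, mR=6507/9953; mL+mR=11349/9953 → advance +1; mR−mL=45/269 → turn +1·90°

0 45/82 45/148 45/148 1755/3034 2 -1 E
1 90/89 18/37 18/37 3267/3293 3 -1 N
2 45/97 45/37 45/37 10395/7178 3 0 W
3 90/269 18/37 18/37 6507/9953 2 0 S
final 2 -1 E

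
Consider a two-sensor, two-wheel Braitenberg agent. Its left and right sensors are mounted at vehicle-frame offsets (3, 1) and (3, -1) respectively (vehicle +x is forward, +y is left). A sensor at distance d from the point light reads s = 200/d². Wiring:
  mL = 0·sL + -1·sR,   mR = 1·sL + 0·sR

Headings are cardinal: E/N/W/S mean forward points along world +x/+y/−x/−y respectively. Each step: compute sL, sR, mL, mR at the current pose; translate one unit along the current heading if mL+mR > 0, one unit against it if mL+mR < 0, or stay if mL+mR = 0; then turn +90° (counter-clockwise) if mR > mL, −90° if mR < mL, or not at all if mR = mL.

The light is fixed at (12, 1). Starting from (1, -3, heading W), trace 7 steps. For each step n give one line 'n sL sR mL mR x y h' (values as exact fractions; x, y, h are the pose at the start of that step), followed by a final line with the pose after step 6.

0 200/221 40/41 -40/41 200/221 1 -3 W
1 20/13 20/17 -20/17 20/13 2 -3 S
2 40/13 40/17 -40/17 40/13 2 -4 E
3 25/13 50/17 -50/17 25/13 3 -4 N
4 200/193 200/169 -200/169 200/193 3 -5 W
5 20/13 100/81 -100/81 20/13 4 -5 S
6 200/61 200/89 -200/89 200/61 4 -6 E
final 5 -6 N

n=0: pose=(1,-3,W); sL=200/221, sR=40/41; mL=-40/41, mR=200/221; mL+mR=-640/9061 → advance -1; mR−mL=17040/9061 → turn +1·90°
n=1: pose=(2,-3,S); sL=20/13, sR=20/17; mL=-20/17, mR=20/13; mL+mR=80/221 → advance +1; mR−mL=600/221 → turn +1·90°
n=2: pose=(2,-4,E); sL=40/13, sR=40/17; mL=-40/17, mR=40/13; mL+mR=160/221 → advance +1; mR−mL=1200/221 → turn +1·90°
n=3: pose=(3,-4,N); sL=25/13, sR=50/17; mL=-50/17, mR=25/13; mL+mR=-225/221 → advance -1; mR−mL=1075/221 → turn +1·90°
n=4: pose=(3,-5,W); sL=200/193, sR=200/169; mL=-200/169, mR=200/193; mL+mR=-4800/32617 → advance -1; mR−mL=72400/32617 → turn +1·90°
n=5: pose=(4,-5,S); sL=20/13, sR=100/81; mL=-100/81, mR=20/13; mL+mR=320/1053 → advance +1; mR−mL=2920/1053 → turn +1·90°
n=6: pose=(4,-6,E); sL=200/61, sR=200/89; mL=-200/89, mR=200/61; mL+mR=5600/5429 → advance +1; mR−mL=30000/5429 → turn +1·90°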